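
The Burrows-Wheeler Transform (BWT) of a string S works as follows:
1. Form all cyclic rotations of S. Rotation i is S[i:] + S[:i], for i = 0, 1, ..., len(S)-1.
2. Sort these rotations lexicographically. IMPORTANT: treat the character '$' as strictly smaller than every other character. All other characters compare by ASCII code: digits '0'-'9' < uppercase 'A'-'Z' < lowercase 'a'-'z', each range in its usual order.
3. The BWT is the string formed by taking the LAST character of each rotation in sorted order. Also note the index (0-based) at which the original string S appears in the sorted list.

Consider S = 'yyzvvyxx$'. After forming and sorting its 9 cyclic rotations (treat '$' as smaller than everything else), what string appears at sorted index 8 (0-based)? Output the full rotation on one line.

All 9 rotations (rotation i = S[i:]+S[:i]):
  rot[0] = yyzvvyxx$
  rot[1] = yzvvyxx$y
  rot[2] = zvvyxx$yy
  rot[3] = vvyxx$yyz
  rot[4] = vyxx$yyzv
  rot[5] = yxx$yyzvv
  rot[6] = xx$yyzvvy
  rot[7] = x$yyzvvyx
  rot[8] = $yyzvvyxx
Sorted (with $ < everything):
  sorted[0] = $yyzvvyxx
  sorted[1] = vvyxx$yyz
  sorted[2] = vyxx$yyzv
  sorted[3] = x$yyzvvyx
  sorted[4] = xx$yyzvvy
  sorted[5] = yxx$yyzvv
  sorted[6] = yyzvvyxx$
  sorted[7] = yzvvyxx$y
  sorted[8] = zvvyxx$yy
sorted[8] = zvvyxx$yy

Answer: zvvyxx$yy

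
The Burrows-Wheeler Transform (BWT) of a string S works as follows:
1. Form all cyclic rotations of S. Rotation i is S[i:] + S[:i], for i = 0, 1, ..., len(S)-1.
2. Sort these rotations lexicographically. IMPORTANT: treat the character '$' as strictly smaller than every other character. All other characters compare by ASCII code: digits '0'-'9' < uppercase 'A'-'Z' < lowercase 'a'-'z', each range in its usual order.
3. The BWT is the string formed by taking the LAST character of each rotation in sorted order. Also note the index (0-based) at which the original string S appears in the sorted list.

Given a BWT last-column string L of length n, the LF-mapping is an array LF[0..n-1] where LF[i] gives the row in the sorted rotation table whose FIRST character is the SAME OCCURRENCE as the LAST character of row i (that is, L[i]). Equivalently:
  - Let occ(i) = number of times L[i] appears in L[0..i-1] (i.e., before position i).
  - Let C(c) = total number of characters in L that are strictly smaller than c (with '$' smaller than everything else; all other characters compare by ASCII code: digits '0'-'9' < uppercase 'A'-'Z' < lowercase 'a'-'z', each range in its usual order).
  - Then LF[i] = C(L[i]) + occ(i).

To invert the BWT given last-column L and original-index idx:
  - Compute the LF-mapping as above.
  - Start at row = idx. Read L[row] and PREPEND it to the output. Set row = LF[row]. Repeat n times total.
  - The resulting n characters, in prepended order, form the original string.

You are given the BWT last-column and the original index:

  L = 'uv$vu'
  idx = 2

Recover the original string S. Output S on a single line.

Answer: uvvu$

Derivation:
LF mapping: 1 3 0 4 2
Walk LF starting at row 2, prepending L[row]:
  step 1: row=2, L[2]='$', prepend. Next row=LF[2]=0
  step 2: row=0, L[0]='u', prepend. Next row=LF[0]=1
  step 3: row=1, L[1]='v', prepend. Next row=LF[1]=3
  step 4: row=3, L[3]='v', prepend. Next row=LF[3]=4
  step 5: row=4, L[4]='u', prepend. Next row=LF[4]=2
Reversed output: uvvu$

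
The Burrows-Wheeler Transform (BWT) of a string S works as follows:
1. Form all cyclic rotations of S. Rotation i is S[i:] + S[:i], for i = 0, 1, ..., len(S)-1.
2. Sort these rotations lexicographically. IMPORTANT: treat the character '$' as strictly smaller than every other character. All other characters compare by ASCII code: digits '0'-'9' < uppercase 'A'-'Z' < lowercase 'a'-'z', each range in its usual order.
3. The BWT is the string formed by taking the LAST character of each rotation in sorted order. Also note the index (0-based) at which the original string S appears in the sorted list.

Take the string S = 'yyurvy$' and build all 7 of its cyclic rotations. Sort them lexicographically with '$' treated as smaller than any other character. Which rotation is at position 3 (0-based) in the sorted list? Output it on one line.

Answer: vy$yyur

Derivation:
All 7 rotations (rotation i = S[i:]+S[:i]):
  rot[0] = yyurvy$
  rot[1] = yurvy$y
  rot[2] = urvy$yy
  rot[3] = rvy$yyu
  rot[4] = vy$yyur
  rot[5] = y$yyurv
  rot[6] = $yyurvy
Sorted (with $ < everything):
  sorted[0] = $yyurvy
  sorted[1] = rvy$yyu
  sorted[2] = urvy$yy
  sorted[3] = vy$yyur
  sorted[4] = y$yyurv
  sorted[5] = yurvy$y
  sorted[6] = yyurvy$
sorted[3] = vy$yyur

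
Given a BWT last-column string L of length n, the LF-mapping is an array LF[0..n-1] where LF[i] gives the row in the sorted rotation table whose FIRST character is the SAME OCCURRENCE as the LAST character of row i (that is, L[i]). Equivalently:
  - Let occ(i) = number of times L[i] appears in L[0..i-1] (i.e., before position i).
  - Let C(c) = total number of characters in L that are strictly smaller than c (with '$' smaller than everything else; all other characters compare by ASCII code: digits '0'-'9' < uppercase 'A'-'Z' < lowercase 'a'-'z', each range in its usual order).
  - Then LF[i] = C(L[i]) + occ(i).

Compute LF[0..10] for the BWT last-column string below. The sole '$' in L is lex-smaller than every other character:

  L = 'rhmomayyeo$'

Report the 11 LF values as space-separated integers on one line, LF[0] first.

Answer: 8 3 4 6 5 1 9 10 2 7 0

Derivation:
Char counts: '$':1, 'a':1, 'e':1, 'h':1, 'm':2, 'o':2, 'r':1, 'y':2
C (first-col start): C('$')=0, C('a')=1, C('e')=2, C('h')=3, C('m')=4, C('o')=6, C('r')=8, C('y')=9
L[0]='r': occ=0, LF[0]=C('r')+0=8+0=8
L[1]='h': occ=0, LF[1]=C('h')+0=3+0=3
L[2]='m': occ=0, LF[2]=C('m')+0=4+0=4
L[3]='o': occ=0, LF[3]=C('o')+0=6+0=6
L[4]='m': occ=1, LF[4]=C('m')+1=4+1=5
L[5]='a': occ=0, LF[5]=C('a')+0=1+0=1
L[6]='y': occ=0, LF[6]=C('y')+0=9+0=9
L[7]='y': occ=1, LF[7]=C('y')+1=9+1=10
L[8]='e': occ=0, LF[8]=C('e')+0=2+0=2
L[9]='o': occ=1, LF[9]=C('o')+1=6+1=7
L[10]='$': occ=0, LF[10]=C('$')+0=0+0=0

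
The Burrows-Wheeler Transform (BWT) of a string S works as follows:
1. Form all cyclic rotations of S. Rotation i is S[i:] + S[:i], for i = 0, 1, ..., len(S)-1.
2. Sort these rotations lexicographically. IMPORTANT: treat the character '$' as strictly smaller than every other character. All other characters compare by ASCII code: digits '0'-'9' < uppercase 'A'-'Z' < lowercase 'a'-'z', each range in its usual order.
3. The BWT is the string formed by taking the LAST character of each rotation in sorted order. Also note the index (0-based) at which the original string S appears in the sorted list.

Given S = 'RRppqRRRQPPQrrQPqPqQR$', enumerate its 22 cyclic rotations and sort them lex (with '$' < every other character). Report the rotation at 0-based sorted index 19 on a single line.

All 22 rotations (rotation i = S[i:]+S[:i]):
  rot[0] = RRppqRRRQPPQrrQPqPqQR$
  rot[1] = RppqRRRQPPQrrQPqPqQR$R
  rot[2] = ppqRRRQPPQrrQPqPqQR$RR
  rot[3] = pqRRRQPPQrrQPqPqQR$RRp
  rot[4] = qRRRQPPQrrQPqPqQR$RRpp
  rot[5] = RRRQPPQrrQPqPqQR$RRppq
  rot[6] = RRQPPQrrQPqPqQR$RRppqR
  rot[7] = RQPPQrrQPqPqQR$RRppqRR
  rot[8] = QPPQrrQPqPqQR$RRppqRRR
  rot[9] = PPQrrQPqPqQR$RRppqRRRQ
  rot[10] = PQrrQPqPqQR$RRppqRRRQP
  rot[11] = QrrQPqPqQR$RRppqRRRQPP
  rot[12] = rrQPqPqQR$RRppqRRRQPPQ
  rot[13] = rQPqPqQR$RRppqRRRQPPQr
  rot[14] = QPqPqQR$RRppqRRRQPPQrr
  rot[15] = PqPqQR$RRppqRRRQPPQrrQ
  rot[16] = qPqQR$RRppqRRRQPPQrrQP
  rot[17] = PqQR$RRppqRRRQPPQrrQPq
  rot[18] = qQR$RRppqRRRQPPQrrQPqP
  rot[19] = QR$RRppqRRRQPPQrrQPqPq
  rot[20] = R$RRppqRRRQPPQrrQPqPqQ
  rot[21] = $RRppqRRRQPPQrrQPqPqQR
Sorted (with $ < everything):
  sorted[0] = $RRppqRRRQPPQrrQPqPqQR
  sorted[1] = PPQrrQPqPqQR$RRppqRRRQ
  sorted[2] = PQrrQPqPqQR$RRppqRRRQP
  sorted[3] = PqPqQR$RRppqRRRQPPQrrQ
  sorted[4] = PqQR$RRppqRRRQPPQrrQPq
  sorted[5] = QPPQrrQPqPqQR$RRppqRRR
  sorted[6] = QPqPqQR$RRppqRRRQPPQrr
  sorted[7] = QR$RRppqRRRQPPQrrQPqPq
  sorted[8] = QrrQPqPqQR$RRppqRRRQPP
  sorted[9] = R$RRppqRRRQPPQrrQPqPqQ
  sorted[10] = RQPPQrrQPqPqQR$RRppqRR
  sorted[11] = RRQPPQrrQPqPqQR$RRppqR
  sorted[12] = RRRQPPQrrQPqPqQR$RRppq
  sorted[13] = RRppqRRRQPPQrrQPqPqQR$
  sorted[14] = RppqRRRQPPQrrQPqPqQR$R
  sorted[15] = ppqRRRQPPQrrQPqPqQR$RR
  sorted[16] = pqRRRQPPQrrQPqPqQR$RRp
  sorted[17] = qPqQR$RRppqRRRQPPQrrQP
  sorted[18] = qQR$RRppqRRRQPPQrrQPqP
  sorted[19] = qRRRQPPQrrQPqPqQR$RRpp
  sorted[20] = rQPqPqQR$RRppqRRRQPPQr
  sorted[21] = rrQPqPqQR$RRppqRRRQPPQ
sorted[19] = qRRRQPPQrrQPqPqQR$RRpp

Answer: qRRRQPPQrrQPqPqQR$RRpp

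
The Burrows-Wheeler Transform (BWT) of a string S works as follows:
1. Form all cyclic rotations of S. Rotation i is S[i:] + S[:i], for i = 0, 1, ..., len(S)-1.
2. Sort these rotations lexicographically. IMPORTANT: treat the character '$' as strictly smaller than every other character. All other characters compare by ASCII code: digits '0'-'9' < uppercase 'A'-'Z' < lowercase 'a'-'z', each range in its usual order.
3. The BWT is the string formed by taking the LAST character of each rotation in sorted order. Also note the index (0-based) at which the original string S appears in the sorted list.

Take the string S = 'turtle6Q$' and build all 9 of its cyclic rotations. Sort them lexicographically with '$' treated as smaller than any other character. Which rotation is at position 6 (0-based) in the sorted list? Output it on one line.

Answer: tle6Q$tur

Derivation:
All 9 rotations (rotation i = S[i:]+S[:i]):
  rot[0] = turtle6Q$
  rot[1] = urtle6Q$t
  rot[2] = rtle6Q$tu
  rot[3] = tle6Q$tur
  rot[4] = le6Q$turt
  rot[5] = e6Q$turtl
  rot[6] = 6Q$turtle
  rot[7] = Q$turtle6
  rot[8] = $turtle6Q
Sorted (with $ < everything):
  sorted[0] = $turtle6Q
  sorted[1] = 6Q$turtle
  sorted[2] = Q$turtle6
  sorted[3] = e6Q$turtl
  sorted[4] = le6Q$turt
  sorted[5] = rtle6Q$tu
  sorted[6] = tle6Q$tur
  sorted[7] = turtle6Q$
  sorted[8] = urtle6Q$t
sorted[6] = tle6Q$tur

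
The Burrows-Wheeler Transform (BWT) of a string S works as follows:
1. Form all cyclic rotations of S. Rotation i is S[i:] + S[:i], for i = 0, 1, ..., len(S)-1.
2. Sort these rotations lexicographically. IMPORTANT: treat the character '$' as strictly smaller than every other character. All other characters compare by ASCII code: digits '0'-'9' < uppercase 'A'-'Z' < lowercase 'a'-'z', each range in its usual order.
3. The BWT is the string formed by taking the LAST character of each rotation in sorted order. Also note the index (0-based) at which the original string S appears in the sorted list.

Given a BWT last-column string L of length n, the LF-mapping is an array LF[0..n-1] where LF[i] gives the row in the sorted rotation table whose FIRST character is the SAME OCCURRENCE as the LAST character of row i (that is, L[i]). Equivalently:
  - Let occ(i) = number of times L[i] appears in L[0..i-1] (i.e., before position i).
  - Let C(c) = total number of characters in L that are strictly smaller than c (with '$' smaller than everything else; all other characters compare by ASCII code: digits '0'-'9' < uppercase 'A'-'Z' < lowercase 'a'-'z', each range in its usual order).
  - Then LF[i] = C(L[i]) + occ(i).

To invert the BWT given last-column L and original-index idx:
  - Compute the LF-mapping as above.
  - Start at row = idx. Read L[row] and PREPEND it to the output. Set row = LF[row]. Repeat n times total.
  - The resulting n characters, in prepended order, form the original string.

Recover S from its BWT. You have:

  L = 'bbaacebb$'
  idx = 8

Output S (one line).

Answer: ebbcbaab$

Derivation:
LF mapping: 3 4 1 2 7 8 5 6 0
Walk LF starting at row 8, prepending L[row]:
  step 1: row=8, L[8]='$', prepend. Next row=LF[8]=0
  step 2: row=0, L[0]='b', prepend. Next row=LF[0]=3
  step 3: row=3, L[3]='a', prepend. Next row=LF[3]=2
  step 4: row=2, L[2]='a', prepend. Next row=LF[2]=1
  step 5: row=1, L[1]='b', prepend. Next row=LF[1]=4
  step 6: row=4, L[4]='c', prepend. Next row=LF[4]=7
  step 7: row=7, L[7]='b', prepend. Next row=LF[7]=6
  step 8: row=6, L[6]='b', prepend. Next row=LF[6]=5
  step 9: row=5, L[5]='e', prepend. Next row=LF[5]=8
Reversed output: ebbcbaab$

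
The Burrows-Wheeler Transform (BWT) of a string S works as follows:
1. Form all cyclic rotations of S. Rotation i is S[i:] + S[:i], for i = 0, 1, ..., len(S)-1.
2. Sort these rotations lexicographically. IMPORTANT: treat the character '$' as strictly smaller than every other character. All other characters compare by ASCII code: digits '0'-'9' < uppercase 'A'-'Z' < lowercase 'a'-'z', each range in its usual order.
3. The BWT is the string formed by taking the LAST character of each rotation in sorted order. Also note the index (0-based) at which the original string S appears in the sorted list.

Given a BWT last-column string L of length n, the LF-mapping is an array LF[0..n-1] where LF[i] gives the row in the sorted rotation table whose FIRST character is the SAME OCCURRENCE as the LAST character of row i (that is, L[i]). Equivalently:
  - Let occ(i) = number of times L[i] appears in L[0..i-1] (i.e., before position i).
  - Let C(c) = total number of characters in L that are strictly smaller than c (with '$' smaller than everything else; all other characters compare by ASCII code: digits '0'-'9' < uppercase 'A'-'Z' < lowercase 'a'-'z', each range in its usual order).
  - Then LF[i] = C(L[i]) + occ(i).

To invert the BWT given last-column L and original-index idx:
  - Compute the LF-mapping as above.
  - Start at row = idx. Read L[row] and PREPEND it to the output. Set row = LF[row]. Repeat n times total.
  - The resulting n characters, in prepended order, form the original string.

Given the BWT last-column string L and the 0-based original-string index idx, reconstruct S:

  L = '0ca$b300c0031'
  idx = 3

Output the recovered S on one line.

Answer: 030b0a01c3c0$

Derivation:
LF mapping: 1 11 9 0 10 7 2 3 12 4 5 8 6
Walk LF starting at row 3, prepending L[row]:
  step 1: row=3, L[3]='$', prepend. Next row=LF[3]=0
  step 2: row=0, L[0]='0', prepend. Next row=LF[0]=1
  step 3: row=1, L[1]='c', prepend. Next row=LF[1]=11
  step 4: row=11, L[11]='3', prepend. Next row=LF[11]=8
  step 5: row=8, L[8]='c', prepend. Next row=LF[8]=12
  step 6: row=12, L[12]='1', prepend. Next row=LF[12]=6
  step 7: row=6, L[6]='0', prepend. Next row=LF[6]=2
  step 8: row=2, L[2]='a', prepend. Next row=LF[2]=9
  step 9: row=9, L[9]='0', prepend. Next row=LF[9]=4
  step 10: row=4, L[4]='b', prepend. Next row=LF[4]=10
  step 11: row=10, L[10]='0', prepend. Next row=LF[10]=5
  step 12: row=5, L[5]='3', prepend. Next row=LF[5]=7
  step 13: row=7, L[7]='0', prepend. Next row=LF[7]=3
Reversed output: 030b0a01c3c0$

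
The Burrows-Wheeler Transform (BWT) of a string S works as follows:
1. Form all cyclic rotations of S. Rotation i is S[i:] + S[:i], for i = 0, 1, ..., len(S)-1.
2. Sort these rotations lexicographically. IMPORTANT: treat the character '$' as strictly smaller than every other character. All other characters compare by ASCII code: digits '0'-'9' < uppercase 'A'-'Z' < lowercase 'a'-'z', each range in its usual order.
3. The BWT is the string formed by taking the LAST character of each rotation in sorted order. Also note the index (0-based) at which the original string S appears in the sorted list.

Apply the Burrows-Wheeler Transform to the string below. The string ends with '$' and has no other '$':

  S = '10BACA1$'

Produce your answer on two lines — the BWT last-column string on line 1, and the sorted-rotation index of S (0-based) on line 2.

Answer: 11A$CB0A
3

Derivation:
All 8 rotations (rotation i = S[i:]+S[:i]):
  rot[0] = 10BACA1$
  rot[1] = 0BACA1$1
  rot[2] = BACA1$10
  rot[3] = ACA1$10B
  rot[4] = CA1$10BA
  rot[5] = A1$10BAC
  rot[6] = 1$10BACA
  rot[7] = $10BACA1
Sorted (with $ < everything):
  sorted[0] = $10BACA1  (last char: '1')
  sorted[1] = 0BACA1$1  (last char: '1')
  sorted[2] = 1$10BACA  (last char: 'A')
  sorted[3] = 10BACA1$  (last char: '$')
  sorted[4] = A1$10BAC  (last char: 'C')
  sorted[5] = ACA1$10B  (last char: 'B')
  sorted[6] = BACA1$10  (last char: '0')
  sorted[7] = CA1$10BA  (last char: 'A')
Last column: 11A$CB0A
Original string S is at sorted index 3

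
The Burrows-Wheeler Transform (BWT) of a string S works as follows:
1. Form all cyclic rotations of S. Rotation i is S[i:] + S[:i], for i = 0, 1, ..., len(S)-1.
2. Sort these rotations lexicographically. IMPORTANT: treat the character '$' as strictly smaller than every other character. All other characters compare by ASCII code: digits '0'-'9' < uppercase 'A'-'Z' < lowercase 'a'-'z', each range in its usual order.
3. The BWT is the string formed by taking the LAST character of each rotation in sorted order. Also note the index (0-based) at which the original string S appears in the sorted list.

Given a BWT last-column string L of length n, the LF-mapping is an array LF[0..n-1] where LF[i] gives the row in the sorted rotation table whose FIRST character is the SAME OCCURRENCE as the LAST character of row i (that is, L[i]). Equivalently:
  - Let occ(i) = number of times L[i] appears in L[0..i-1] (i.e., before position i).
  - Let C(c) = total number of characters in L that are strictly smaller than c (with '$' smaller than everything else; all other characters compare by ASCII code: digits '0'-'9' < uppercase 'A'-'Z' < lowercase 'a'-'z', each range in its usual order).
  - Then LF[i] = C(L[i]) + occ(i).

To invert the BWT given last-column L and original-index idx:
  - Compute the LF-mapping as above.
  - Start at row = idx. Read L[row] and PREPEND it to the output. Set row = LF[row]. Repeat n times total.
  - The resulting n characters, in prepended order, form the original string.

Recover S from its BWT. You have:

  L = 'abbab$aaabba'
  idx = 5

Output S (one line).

LF mapping: 1 7 8 2 9 0 3 4 5 10 11 6
Walk LF starting at row 5, prepending L[row]:
  step 1: row=5, L[5]='$', prepend. Next row=LF[5]=0
  step 2: row=0, L[0]='a', prepend. Next row=LF[0]=1
  step 3: row=1, L[1]='b', prepend. Next row=LF[1]=7
  step 4: row=7, L[7]='a', prepend. Next row=LF[7]=4
  step 5: row=4, L[4]='b', prepend. Next row=LF[4]=9
  step 6: row=9, L[9]='b', prepend. Next row=LF[9]=10
  step 7: row=10, L[10]='b', prepend. Next row=LF[10]=11
  step 8: row=11, L[11]='a', prepend. Next row=LF[11]=6
  step 9: row=6, L[6]='a', prepend. Next row=LF[6]=3
  step 10: row=3, L[3]='a', prepend. Next row=LF[3]=2
  step 11: row=2, L[2]='b', prepend. Next row=LF[2]=8
  step 12: row=8, L[8]='a', prepend. Next row=LF[8]=5
Reversed output: abaaabbbaba$

Answer: abaaabbbaba$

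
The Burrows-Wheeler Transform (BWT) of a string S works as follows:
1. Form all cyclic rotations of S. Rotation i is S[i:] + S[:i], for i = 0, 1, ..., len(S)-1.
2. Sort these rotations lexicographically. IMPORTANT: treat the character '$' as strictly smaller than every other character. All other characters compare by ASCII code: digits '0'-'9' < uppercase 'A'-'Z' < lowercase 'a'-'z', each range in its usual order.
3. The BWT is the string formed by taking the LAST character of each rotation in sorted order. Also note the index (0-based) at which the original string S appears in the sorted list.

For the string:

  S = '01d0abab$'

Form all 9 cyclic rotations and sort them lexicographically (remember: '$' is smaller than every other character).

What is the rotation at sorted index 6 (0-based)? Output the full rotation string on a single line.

Answer: b$01d0aba

Derivation:
All 9 rotations (rotation i = S[i:]+S[:i]):
  rot[0] = 01d0abab$
  rot[1] = 1d0abab$0
  rot[2] = d0abab$01
  rot[3] = 0abab$01d
  rot[4] = abab$01d0
  rot[5] = bab$01d0a
  rot[6] = ab$01d0ab
  rot[7] = b$01d0aba
  rot[8] = $01d0abab
Sorted (with $ < everything):
  sorted[0] = $01d0abab
  sorted[1] = 01d0abab$
  sorted[2] = 0abab$01d
  sorted[3] = 1d0abab$0
  sorted[4] = ab$01d0ab
  sorted[5] = abab$01d0
  sorted[6] = b$01d0aba
  sorted[7] = bab$01d0a
  sorted[8] = d0abab$01
sorted[6] = b$01d0aba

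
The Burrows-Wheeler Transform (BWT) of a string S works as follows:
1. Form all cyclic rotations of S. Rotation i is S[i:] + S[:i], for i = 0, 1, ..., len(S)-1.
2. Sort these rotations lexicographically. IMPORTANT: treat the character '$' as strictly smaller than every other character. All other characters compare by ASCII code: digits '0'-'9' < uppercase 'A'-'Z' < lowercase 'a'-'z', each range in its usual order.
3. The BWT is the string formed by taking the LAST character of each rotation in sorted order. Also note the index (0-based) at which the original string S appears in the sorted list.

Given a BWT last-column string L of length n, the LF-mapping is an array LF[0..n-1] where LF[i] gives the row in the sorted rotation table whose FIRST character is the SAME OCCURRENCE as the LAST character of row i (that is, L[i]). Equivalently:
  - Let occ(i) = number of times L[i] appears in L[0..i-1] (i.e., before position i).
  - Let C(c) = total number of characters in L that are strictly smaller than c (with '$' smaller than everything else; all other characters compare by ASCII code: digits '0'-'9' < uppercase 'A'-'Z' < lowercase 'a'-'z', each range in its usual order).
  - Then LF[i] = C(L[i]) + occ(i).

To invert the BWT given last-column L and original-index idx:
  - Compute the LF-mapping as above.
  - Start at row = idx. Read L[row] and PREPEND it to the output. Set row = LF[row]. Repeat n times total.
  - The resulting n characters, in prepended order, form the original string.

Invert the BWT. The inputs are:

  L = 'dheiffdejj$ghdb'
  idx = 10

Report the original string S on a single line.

LF mapping: 2 10 5 12 7 8 3 6 13 14 0 9 11 4 1
Walk LF starting at row 10, prepending L[row]:
  step 1: row=10, L[10]='$', prepend. Next row=LF[10]=0
  step 2: row=0, L[0]='d', prepend. Next row=LF[0]=2
  step 3: row=2, L[2]='e', prepend. Next row=LF[2]=5
  step 4: row=5, L[5]='f', prepend. Next row=LF[5]=8
  step 5: row=8, L[8]='j', prepend. Next row=LF[8]=13
  step 6: row=13, L[13]='d', prepend. Next row=LF[13]=4
  step 7: row=4, L[4]='f', prepend. Next row=LF[4]=7
  step 8: row=7, L[7]='e', prepend. Next row=LF[7]=6
  step 9: row=6, L[6]='d', prepend. Next row=LF[6]=3
  step 10: row=3, L[3]='i', prepend. Next row=LF[3]=12
  step 11: row=12, L[12]='h', prepend. Next row=LF[12]=11
  step 12: row=11, L[11]='g', prepend. Next row=LF[11]=9
  step 13: row=9, L[9]='j', prepend. Next row=LF[9]=14
  step 14: row=14, L[14]='b', prepend. Next row=LF[14]=1
  step 15: row=1, L[1]='h', prepend. Next row=LF[1]=10
Reversed output: hbjghidefdjfed$

Answer: hbjghidefdjfed$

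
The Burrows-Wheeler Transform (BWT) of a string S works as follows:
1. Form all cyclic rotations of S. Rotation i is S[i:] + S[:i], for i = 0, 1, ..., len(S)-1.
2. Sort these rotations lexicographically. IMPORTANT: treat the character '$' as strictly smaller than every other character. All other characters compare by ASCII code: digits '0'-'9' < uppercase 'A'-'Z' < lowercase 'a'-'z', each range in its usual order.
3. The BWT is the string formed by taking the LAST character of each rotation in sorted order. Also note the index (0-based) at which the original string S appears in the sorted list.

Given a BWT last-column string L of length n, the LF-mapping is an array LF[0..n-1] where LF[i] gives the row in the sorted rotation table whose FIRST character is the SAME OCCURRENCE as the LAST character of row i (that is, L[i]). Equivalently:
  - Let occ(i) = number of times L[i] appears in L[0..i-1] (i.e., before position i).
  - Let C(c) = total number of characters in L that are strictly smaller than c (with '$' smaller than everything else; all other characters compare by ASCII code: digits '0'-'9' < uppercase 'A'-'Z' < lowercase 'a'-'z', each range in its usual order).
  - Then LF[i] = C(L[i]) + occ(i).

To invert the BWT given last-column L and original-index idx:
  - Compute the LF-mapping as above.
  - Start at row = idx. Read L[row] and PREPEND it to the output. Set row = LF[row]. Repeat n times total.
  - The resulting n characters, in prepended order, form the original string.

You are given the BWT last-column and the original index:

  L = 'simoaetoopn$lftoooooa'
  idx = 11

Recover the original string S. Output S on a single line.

LF mapping: 18 5 7 9 1 3 19 10 11 17 8 0 6 4 20 12 13 14 15 16 2
Walk LF starting at row 11, prepending L[row]:
  step 1: row=11, L[11]='$', prepend. Next row=LF[11]=0
  step 2: row=0, L[0]='s', prepend. Next row=LF[0]=18
  step 3: row=18, L[18]='o', prepend. Next row=LF[18]=15
  step 4: row=15, L[15]='o', prepend. Next row=LF[15]=12
  step 5: row=12, L[12]='l', prepend. Next row=LF[12]=6
  step 6: row=6, L[6]='t', prepend. Next row=LF[6]=19
  step 7: row=19, L[19]='o', prepend. Next row=LF[19]=16
  step 8: row=16, L[16]='o', prepend. Next row=LF[16]=13
  step 9: row=13, L[13]='f', prepend. Next row=LF[13]=4
  step 10: row=4, L[4]='a', prepend. Next row=LF[4]=1
  step 11: row=1, L[1]='i', prepend. Next row=LF[1]=5
  step 12: row=5, L[5]='e', prepend. Next row=LF[5]=3
  step 13: row=3, L[3]='o', prepend. Next row=LF[3]=9
  step 14: row=9, L[9]='p', prepend. Next row=LF[9]=17
  step 15: row=17, L[17]='o', prepend. Next row=LF[17]=14
  step 16: row=14, L[14]='t', prepend. Next row=LF[14]=20
  step 17: row=20, L[20]='a', prepend. Next row=LF[20]=2
  step 18: row=2, L[2]='m', prepend. Next row=LF[2]=7
  step 19: row=7, L[7]='o', prepend. Next row=LF[7]=10
  step 20: row=10, L[10]='n', prepend. Next row=LF[10]=8
  step 21: row=8, L[8]='o', prepend. Next row=LF[8]=11
Reversed output: onomatopoeiafootloos$

Answer: onomatopoeiafootloos$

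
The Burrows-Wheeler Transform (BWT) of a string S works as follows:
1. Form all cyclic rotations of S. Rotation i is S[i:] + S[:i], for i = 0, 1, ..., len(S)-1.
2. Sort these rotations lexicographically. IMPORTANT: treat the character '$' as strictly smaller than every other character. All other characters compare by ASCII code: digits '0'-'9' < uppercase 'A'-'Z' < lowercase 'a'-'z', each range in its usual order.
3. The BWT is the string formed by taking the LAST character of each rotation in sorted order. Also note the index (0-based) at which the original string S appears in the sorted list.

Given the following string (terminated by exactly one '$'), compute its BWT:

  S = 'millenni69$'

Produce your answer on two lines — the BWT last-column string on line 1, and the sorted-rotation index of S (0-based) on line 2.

Answer: 9i6lnmli$ne
8

Derivation:
All 11 rotations (rotation i = S[i:]+S[:i]):
  rot[0] = millenni69$
  rot[1] = illenni69$m
  rot[2] = llenni69$mi
  rot[3] = lenni69$mil
  rot[4] = enni69$mill
  rot[5] = nni69$mille
  rot[6] = ni69$millen
  rot[7] = i69$millenn
  rot[8] = 69$millenni
  rot[9] = 9$millenni6
  rot[10] = $millenni69
Sorted (with $ < everything):
  sorted[0] = $millenni69  (last char: '9')
  sorted[1] = 69$millenni  (last char: 'i')
  sorted[2] = 9$millenni6  (last char: '6')
  sorted[3] = enni69$mill  (last char: 'l')
  sorted[4] = i69$millenn  (last char: 'n')
  sorted[5] = illenni69$m  (last char: 'm')
  sorted[6] = lenni69$mil  (last char: 'l')
  sorted[7] = llenni69$mi  (last char: 'i')
  sorted[8] = millenni69$  (last char: '$')
  sorted[9] = ni69$millen  (last char: 'n')
  sorted[10] = nni69$mille  (last char: 'e')
Last column: 9i6lnmli$ne
Original string S is at sorted index 8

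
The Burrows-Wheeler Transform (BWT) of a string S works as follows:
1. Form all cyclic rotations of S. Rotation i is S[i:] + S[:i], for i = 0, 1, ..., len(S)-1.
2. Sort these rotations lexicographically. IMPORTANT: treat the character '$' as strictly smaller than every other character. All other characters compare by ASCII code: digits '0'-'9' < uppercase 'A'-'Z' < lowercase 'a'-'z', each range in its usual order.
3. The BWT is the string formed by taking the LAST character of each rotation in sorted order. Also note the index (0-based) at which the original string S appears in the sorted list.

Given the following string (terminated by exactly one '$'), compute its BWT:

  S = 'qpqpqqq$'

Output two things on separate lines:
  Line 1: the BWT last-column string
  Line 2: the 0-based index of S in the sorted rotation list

All 8 rotations (rotation i = S[i:]+S[:i]):
  rot[0] = qpqpqqq$
  rot[1] = pqpqqq$q
  rot[2] = qpqqq$qp
  rot[3] = pqqq$qpq
  rot[4] = qqq$qpqp
  rot[5] = qq$qpqpq
  rot[6] = q$qpqpqq
  rot[7] = $qpqpqqq
Sorted (with $ < everything):
  sorted[0] = $qpqpqqq  (last char: 'q')
  sorted[1] = pqpqqq$q  (last char: 'q')
  sorted[2] = pqqq$qpq  (last char: 'q')
  sorted[3] = q$qpqpqq  (last char: 'q')
  sorted[4] = qpqpqqq$  (last char: '$')
  sorted[5] = qpqqq$qp  (last char: 'p')
  sorted[6] = qq$qpqpq  (last char: 'q')
  sorted[7] = qqq$qpqp  (last char: 'p')
Last column: qqqq$pqp
Original string S is at sorted index 4

Answer: qqqq$pqp
4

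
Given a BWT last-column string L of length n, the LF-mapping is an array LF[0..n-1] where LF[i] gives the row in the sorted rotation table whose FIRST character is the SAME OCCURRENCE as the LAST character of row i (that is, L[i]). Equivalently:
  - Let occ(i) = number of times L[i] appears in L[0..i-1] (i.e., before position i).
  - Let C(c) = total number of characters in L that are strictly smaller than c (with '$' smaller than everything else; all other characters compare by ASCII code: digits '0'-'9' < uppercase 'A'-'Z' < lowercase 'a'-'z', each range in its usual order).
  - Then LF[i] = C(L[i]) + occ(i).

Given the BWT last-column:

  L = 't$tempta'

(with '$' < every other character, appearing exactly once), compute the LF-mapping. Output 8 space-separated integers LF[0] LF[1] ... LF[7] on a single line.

Char counts: '$':1, 'a':1, 'e':1, 'm':1, 'p':1, 't':3
C (first-col start): C('$')=0, C('a')=1, C('e')=2, C('m')=3, C('p')=4, C('t')=5
L[0]='t': occ=0, LF[0]=C('t')+0=5+0=5
L[1]='$': occ=0, LF[1]=C('$')+0=0+0=0
L[2]='t': occ=1, LF[2]=C('t')+1=5+1=6
L[3]='e': occ=0, LF[3]=C('e')+0=2+0=2
L[4]='m': occ=0, LF[4]=C('m')+0=3+0=3
L[5]='p': occ=0, LF[5]=C('p')+0=4+0=4
L[6]='t': occ=2, LF[6]=C('t')+2=5+2=7
L[7]='a': occ=0, LF[7]=C('a')+0=1+0=1

Answer: 5 0 6 2 3 4 7 1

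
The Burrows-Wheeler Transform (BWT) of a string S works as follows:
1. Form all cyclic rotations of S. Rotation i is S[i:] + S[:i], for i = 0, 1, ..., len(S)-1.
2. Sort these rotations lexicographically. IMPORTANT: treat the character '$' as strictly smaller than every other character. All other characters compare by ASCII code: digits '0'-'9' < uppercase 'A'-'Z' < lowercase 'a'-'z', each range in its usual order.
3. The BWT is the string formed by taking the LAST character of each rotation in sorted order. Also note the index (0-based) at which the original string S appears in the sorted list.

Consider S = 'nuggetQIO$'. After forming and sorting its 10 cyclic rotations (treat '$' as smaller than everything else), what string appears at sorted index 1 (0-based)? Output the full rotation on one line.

Answer: IO$nuggetQ

Derivation:
All 10 rotations (rotation i = S[i:]+S[:i]):
  rot[0] = nuggetQIO$
  rot[1] = uggetQIO$n
  rot[2] = ggetQIO$nu
  rot[3] = getQIO$nug
  rot[4] = etQIO$nugg
  rot[5] = tQIO$nugge
  rot[6] = QIO$nugget
  rot[7] = IO$nuggetQ
  rot[8] = O$nuggetQI
  rot[9] = $nuggetQIO
Sorted (with $ < everything):
  sorted[0] = $nuggetQIO
  sorted[1] = IO$nuggetQ
  sorted[2] = O$nuggetQI
  sorted[3] = QIO$nugget
  sorted[4] = etQIO$nugg
  sorted[5] = getQIO$nug
  sorted[6] = ggetQIO$nu
  sorted[7] = nuggetQIO$
  sorted[8] = tQIO$nugge
  sorted[9] = uggetQIO$n
sorted[1] = IO$nuggetQ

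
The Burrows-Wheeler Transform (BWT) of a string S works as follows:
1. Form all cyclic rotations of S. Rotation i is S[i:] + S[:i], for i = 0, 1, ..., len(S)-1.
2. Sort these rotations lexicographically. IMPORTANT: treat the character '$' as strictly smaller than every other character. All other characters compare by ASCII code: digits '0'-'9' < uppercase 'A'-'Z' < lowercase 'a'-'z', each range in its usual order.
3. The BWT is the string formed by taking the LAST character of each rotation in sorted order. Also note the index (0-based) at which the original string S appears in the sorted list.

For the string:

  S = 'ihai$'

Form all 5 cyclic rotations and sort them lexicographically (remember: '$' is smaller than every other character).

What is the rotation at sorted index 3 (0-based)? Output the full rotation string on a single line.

Answer: i$iha

Derivation:
All 5 rotations (rotation i = S[i:]+S[:i]):
  rot[0] = ihai$
  rot[1] = hai$i
  rot[2] = ai$ih
  rot[3] = i$iha
  rot[4] = $ihai
Sorted (with $ < everything):
  sorted[0] = $ihai
  sorted[1] = ai$ih
  sorted[2] = hai$i
  sorted[3] = i$iha
  sorted[4] = ihai$
sorted[3] = i$iha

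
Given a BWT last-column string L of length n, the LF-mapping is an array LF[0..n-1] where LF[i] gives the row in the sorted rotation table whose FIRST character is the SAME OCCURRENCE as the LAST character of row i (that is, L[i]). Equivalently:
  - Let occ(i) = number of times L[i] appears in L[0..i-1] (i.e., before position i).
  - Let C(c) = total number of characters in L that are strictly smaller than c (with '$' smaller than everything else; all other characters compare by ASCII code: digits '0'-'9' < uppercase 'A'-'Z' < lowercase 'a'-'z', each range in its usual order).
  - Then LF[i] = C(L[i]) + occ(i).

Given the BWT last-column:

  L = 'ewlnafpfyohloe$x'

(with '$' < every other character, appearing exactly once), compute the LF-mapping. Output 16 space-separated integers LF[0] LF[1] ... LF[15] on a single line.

Char counts: '$':1, 'a':1, 'e':2, 'f':2, 'h':1, 'l':2, 'n':1, 'o':2, 'p':1, 'w':1, 'x':1, 'y':1
C (first-col start): C('$')=0, C('a')=1, C('e')=2, C('f')=4, C('h')=6, C('l')=7, C('n')=9, C('o')=10, C('p')=12, C('w')=13, C('x')=14, C('y')=15
L[0]='e': occ=0, LF[0]=C('e')+0=2+0=2
L[1]='w': occ=0, LF[1]=C('w')+0=13+0=13
L[2]='l': occ=0, LF[2]=C('l')+0=7+0=7
L[3]='n': occ=0, LF[3]=C('n')+0=9+0=9
L[4]='a': occ=0, LF[4]=C('a')+0=1+0=1
L[5]='f': occ=0, LF[5]=C('f')+0=4+0=4
L[6]='p': occ=0, LF[6]=C('p')+0=12+0=12
L[7]='f': occ=1, LF[7]=C('f')+1=4+1=5
L[8]='y': occ=0, LF[8]=C('y')+0=15+0=15
L[9]='o': occ=0, LF[9]=C('o')+0=10+0=10
L[10]='h': occ=0, LF[10]=C('h')+0=6+0=6
L[11]='l': occ=1, LF[11]=C('l')+1=7+1=8
L[12]='o': occ=1, LF[12]=C('o')+1=10+1=11
L[13]='e': occ=1, LF[13]=C('e')+1=2+1=3
L[14]='$': occ=0, LF[14]=C('$')+0=0+0=0
L[15]='x': occ=0, LF[15]=C('x')+0=14+0=14

Answer: 2 13 7 9 1 4 12 5 15 10 6 8 11 3 0 14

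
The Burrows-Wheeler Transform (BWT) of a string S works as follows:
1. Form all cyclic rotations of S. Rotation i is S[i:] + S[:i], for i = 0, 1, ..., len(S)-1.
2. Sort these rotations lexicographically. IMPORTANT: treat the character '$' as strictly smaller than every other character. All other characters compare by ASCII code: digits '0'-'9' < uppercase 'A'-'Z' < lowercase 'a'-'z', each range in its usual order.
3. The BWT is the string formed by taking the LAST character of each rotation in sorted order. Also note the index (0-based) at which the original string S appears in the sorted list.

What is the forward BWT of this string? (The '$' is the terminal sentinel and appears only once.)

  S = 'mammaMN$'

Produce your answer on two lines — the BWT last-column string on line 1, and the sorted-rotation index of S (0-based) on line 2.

Answer: NaMmmm$a
6

Derivation:
All 8 rotations (rotation i = S[i:]+S[:i]):
  rot[0] = mammaMN$
  rot[1] = ammaMN$m
  rot[2] = mmaMN$ma
  rot[3] = maMN$mam
  rot[4] = aMN$mamm
  rot[5] = MN$mamma
  rot[6] = N$mammaM
  rot[7] = $mammaMN
Sorted (with $ < everything):
  sorted[0] = $mammaMN  (last char: 'N')
  sorted[1] = MN$mamma  (last char: 'a')
  sorted[2] = N$mammaM  (last char: 'M')
  sorted[3] = aMN$mamm  (last char: 'm')
  sorted[4] = ammaMN$m  (last char: 'm')
  sorted[5] = maMN$mam  (last char: 'm')
  sorted[6] = mammaMN$  (last char: '$')
  sorted[7] = mmaMN$ma  (last char: 'a')
Last column: NaMmmm$a
Original string S is at sorted index 6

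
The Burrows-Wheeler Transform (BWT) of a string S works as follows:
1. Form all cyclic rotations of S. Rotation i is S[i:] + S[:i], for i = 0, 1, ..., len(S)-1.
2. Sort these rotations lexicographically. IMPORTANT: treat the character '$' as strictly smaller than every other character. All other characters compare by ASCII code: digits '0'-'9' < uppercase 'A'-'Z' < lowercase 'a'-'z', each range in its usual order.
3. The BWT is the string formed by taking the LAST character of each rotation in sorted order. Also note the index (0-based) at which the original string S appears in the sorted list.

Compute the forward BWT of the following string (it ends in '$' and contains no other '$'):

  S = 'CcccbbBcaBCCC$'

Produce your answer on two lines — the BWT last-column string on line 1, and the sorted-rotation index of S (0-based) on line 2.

All 14 rotations (rotation i = S[i:]+S[:i]):
  rot[0] = CcccbbBcaBCCC$
  rot[1] = cccbbBcaBCCC$C
  rot[2] = ccbbBcaBCCC$Cc
  rot[3] = cbbBcaBCCC$Ccc
  rot[4] = bbBcaBCCC$Cccc
  rot[5] = bBcaBCCC$Ccccb
  rot[6] = BcaBCCC$Ccccbb
  rot[7] = caBCCC$CcccbbB
  rot[8] = aBCCC$CcccbbBc
  rot[9] = BCCC$CcccbbBca
  rot[10] = CCC$CcccbbBcaB
  rot[11] = CC$CcccbbBcaBC
  rot[12] = C$CcccbbBcaBCC
  rot[13] = $CcccbbBcaBCCC
Sorted (with $ < everything):
  sorted[0] = $CcccbbBcaBCCC  (last char: 'C')
  sorted[1] = BCCC$CcccbbBca  (last char: 'a')
  sorted[2] = BcaBCCC$Ccccbb  (last char: 'b')
  sorted[3] = C$CcccbbBcaBCC  (last char: 'C')
  sorted[4] = CC$CcccbbBcaBC  (last char: 'C')
  sorted[5] = CCC$CcccbbBcaB  (last char: 'B')
  sorted[6] = CcccbbBcaBCCC$  (last char: '$')
  sorted[7] = aBCCC$CcccbbBc  (last char: 'c')
  sorted[8] = bBcaBCCC$Ccccb  (last char: 'b')
  sorted[9] = bbBcaBCCC$Cccc  (last char: 'c')
  sorted[10] = caBCCC$CcccbbB  (last char: 'B')
  sorted[11] = cbbBcaBCCC$Ccc  (last char: 'c')
  sorted[12] = ccbbBcaBCCC$Cc  (last char: 'c')
  sorted[13] = cccbbBcaBCCC$C  (last char: 'C')
Last column: CabCCB$cbcBccC
Original string S is at sorted index 6

Answer: CabCCB$cbcBccC
6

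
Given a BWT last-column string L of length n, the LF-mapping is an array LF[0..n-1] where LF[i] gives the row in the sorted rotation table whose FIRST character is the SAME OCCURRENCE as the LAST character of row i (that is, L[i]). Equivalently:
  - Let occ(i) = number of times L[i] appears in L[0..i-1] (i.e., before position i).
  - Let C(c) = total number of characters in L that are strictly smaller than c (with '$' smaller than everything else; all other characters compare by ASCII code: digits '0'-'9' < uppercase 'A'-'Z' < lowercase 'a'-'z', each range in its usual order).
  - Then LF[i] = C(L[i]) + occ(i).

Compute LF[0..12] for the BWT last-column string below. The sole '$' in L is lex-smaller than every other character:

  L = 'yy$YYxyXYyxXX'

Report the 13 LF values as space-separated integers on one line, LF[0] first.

Char counts: '$':1, 'X':3, 'Y':3, 'x':2, 'y':4
C (first-col start): C('$')=0, C('X')=1, C('Y')=4, C('x')=7, C('y')=9
L[0]='y': occ=0, LF[0]=C('y')+0=9+0=9
L[1]='y': occ=1, LF[1]=C('y')+1=9+1=10
L[2]='$': occ=0, LF[2]=C('$')+0=0+0=0
L[3]='Y': occ=0, LF[3]=C('Y')+0=4+0=4
L[4]='Y': occ=1, LF[4]=C('Y')+1=4+1=5
L[5]='x': occ=0, LF[5]=C('x')+0=7+0=7
L[6]='y': occ=2, LF[6]=C('y')+2=9+2=11
L[7]='X': occ=0, LF[7]=C('X')+0=1+0=1
L[8]='Y': occ=2, LF[8]=C('Y')+2=4+2=6
L[9]='y': occ=3, LF[9]=C('y')+3=9+3=12
L[10]='x': occ=1, LF[10]=C('x')+1=7+1=8
L[11]='X': occ=1, LF[11]=C('X')+1=1+1=2
L[12]='X': occ=2, LF[12]=C('X')+2=1+2=3

Answer: 9 10 0 4 5 7 11 1 6 12 8 2 3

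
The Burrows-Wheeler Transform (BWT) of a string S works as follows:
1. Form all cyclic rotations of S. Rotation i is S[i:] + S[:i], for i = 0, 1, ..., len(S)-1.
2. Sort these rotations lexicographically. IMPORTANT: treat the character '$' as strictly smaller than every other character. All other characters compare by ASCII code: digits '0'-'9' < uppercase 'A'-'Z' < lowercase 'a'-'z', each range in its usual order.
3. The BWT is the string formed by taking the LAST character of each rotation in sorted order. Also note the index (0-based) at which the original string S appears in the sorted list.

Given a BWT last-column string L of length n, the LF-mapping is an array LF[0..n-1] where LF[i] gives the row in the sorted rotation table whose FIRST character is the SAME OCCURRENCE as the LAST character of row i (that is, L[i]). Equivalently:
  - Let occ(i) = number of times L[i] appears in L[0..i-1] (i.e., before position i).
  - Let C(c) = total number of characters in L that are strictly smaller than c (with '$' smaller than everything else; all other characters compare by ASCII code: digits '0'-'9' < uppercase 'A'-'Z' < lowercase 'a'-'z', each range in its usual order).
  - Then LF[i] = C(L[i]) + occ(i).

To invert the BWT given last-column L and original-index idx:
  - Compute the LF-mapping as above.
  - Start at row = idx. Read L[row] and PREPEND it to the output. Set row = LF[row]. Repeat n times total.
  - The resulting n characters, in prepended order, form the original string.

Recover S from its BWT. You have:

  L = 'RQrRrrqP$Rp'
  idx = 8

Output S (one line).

LF mapping: 3 2 8 4 9 10 7 1 0 5 6
Walk LF starting at row 8, prepending L[row]:
  step 1: row=8, L[8]='$', prepend. Next row=LF[8]=0
  step 2: row=0, L[0]='R', prepend. Next row=LF[0]=3
  step 3: row=3, L[3]='R', prepend. Next row=LF[3]=4
  step 4: row=4, L[4]='r', prepend. Next row=LF[4]=9
  step 5: row=9, L[9]='R', prepend. Next row=LF[9]=5
  step 6: row=5, L[5]='r', prepend. Next row=LF[5]=10
  step 7: row=10, L[10]='p', prepend. Next row=LF[10]=6
  step 8: row=6, L[6]='q', prepend. Next row=LF[6]=7
  step 9: row=7, L[7]='P', prepend. Next row=LF[7]=1
  step 10: row=1, L[1]='Q', prepend. Next row=LF[1]=2
  step 11: row=2, L[2]='r', prepend. Next row=LF[2]=8
Reversed output: rQPqprRrRR$

Answer: rQPqprRrRR$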